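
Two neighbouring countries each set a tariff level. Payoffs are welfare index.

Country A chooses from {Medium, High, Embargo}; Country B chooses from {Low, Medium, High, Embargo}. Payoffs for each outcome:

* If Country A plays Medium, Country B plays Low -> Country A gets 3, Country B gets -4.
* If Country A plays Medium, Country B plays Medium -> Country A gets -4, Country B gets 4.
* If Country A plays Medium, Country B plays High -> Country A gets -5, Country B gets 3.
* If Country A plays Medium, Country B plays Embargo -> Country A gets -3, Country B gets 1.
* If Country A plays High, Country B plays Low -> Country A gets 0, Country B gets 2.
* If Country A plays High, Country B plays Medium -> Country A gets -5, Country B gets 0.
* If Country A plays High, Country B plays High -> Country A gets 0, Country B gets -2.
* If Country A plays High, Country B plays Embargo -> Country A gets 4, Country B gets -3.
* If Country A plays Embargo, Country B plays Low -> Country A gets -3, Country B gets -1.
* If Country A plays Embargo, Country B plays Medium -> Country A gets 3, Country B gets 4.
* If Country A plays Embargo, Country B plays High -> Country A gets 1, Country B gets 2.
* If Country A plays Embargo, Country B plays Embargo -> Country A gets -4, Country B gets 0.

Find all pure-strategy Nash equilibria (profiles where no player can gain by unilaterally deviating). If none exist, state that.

(Embargo, Medium)

Check each profile: it is a Nash equilibrium iff no player can strictly gain by switching unilaterally.
(Medium, Low): Country B can switch to Medium (-4 → 4). Not NE.
(Medium, Medium): Country A can switch to Embargo (-4 → 3). Not NE.
(Medium, High): Country A can switch to High (-5 → 0). Not NE.
(Medium, Embargo): Country A can switch to High (-3 → 4). Not NE.
(High, Low): Country A can switch to Medium (0 → 3). Not NE.
(High, Medium): Country A can switch to Medium (-5 → -4). Not NE.
(Embargo, Medium): Country A gets 3, best alternative -4; Country B gets 4, best alternative 2. No profitable deviation — NE.
(The remaining 5 profiles each have a profitable deviation by the same check.)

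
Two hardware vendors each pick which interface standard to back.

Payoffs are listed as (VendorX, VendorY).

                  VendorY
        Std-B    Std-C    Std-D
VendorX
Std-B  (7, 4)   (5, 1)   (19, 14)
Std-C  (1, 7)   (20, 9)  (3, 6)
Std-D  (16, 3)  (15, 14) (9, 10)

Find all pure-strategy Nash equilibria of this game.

Pure-strategy Nash equilibria: (Std-B, Std-D) and (Std-C, Std-C)

(Std-B, Std-B): VendorX can switch to Std-D (7 → 16). Not NE.
(Std-B, Std-C): VendorX can switch to Std-C (5 → 20). Not NE.
(Std-B, Std-D): VendorX gets 19, best alternative 9; VendorY gets 14, best alternative 4. No profitable deviation — NE.
(Std-C, Std-B): VendorX can switch to Std-B (1 → 7). Not NE.
(Std-C, Std-C): VendorX gets 20, best alternative 15; VendorY gets 9, best alternative 7. No profitable deviation — NE.
(Std-C, Std-D): VendorX can switch to Std-B (3 → 19). Not NE.
(Std-D, Std-B): VendorY can switch to Std-C (3 → 14). Not NE.
(Std-D, Std-C): VendorX can switch to Std-C (15 → 20). Not NE.
(Std-D, Std-D): VendorX can switch to Std-B (9 → 19). Not NE.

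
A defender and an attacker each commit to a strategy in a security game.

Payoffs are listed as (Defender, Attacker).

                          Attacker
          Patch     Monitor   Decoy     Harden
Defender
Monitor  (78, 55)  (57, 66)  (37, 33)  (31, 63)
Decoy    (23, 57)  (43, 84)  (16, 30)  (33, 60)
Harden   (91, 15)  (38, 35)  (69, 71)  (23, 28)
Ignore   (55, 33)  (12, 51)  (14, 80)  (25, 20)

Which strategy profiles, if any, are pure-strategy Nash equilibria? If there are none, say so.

Defender against Patch: payoffs 78, 23, 91, 55 → best response Harden.
Defender against Monitor: payoffs 57, 43, 38, 12 → best response Monitor.
Defender against Decoy: payoffs 37, 16, 69, 14 → best response Harden.
Defender against Harden: payoffs 31, 33, 23, 25 → best response Decoy.
Attacker against Monitor: payoffs 55, 66, 33, 63 → best response Monitor.
Attacker against Decoy: payoffs 57, 84, 30, 60 → best response Monitor.
Attacker against Harden: payoffs 15, 35, 71, 28 → best response Decoy.
Attacker against Ignore: payoffs 33, 51, 80, 20 → best response Decoy.
Mutual best responses: (Monitor, Monitor); (Harden, Decoy).

(Monitor, Monitor), (Harden, Decoy)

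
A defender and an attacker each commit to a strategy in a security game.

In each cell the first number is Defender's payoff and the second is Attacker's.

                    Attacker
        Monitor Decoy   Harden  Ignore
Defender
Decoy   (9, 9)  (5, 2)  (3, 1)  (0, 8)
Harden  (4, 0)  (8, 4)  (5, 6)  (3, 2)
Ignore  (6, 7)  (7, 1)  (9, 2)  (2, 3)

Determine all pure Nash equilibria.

(Decoy, Monitor): Defender gets 9, best alternative 6; Attacker gets 9, best alternative 8. No profitable deviation — NE.
(Decoy, Decoy): Defender can switch to Harden (5 → 8). Not NE.
(Decoy, Harden): Defender can switch to Harden (3 → 5). Not NE.
(Decoy, Ignore): Defender can switch to Harden (0 → 3). Not NE.
(Harden, Monitor): Defender can switch to Decoy (4 → 9). Not NE.
(Harden, Decoy): Attacker can switch to Harden (4 → 6). Not NE.
(Harden, Harden): Defender can switch to Ignore (5 → 9). Not NE.
(Harden, Ignore): Attacker can switch to Decoy (2 → 4). Not NE.
(Ignore, Monitor): Defender can switch to Decoy (6 → 9). Not NE.
(Ignore, Decoy): Defender can switch to Harden (7 → 8). Not NE.
(Ignore, Harden): Attacker can switch to Monitor (2 → 7). Not NE.
(Ignore, Ignore): Defender can switch to Harden (2 → 3). Not NE.

Pure NE: (Decoy, Monitor)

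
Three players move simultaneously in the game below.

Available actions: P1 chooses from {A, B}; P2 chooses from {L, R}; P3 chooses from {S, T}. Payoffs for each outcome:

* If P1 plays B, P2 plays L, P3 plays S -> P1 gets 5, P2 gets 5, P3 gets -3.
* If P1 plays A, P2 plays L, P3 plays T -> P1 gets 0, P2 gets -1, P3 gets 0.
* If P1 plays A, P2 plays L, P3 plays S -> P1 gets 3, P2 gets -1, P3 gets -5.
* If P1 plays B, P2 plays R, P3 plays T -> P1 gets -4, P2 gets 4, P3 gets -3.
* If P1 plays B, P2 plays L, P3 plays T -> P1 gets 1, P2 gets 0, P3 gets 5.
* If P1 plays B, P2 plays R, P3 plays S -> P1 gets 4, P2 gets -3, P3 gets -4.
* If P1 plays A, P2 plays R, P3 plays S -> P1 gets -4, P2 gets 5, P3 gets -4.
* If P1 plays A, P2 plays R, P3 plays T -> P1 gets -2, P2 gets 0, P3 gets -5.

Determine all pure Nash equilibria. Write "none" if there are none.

There is no pure-strategy Nash equilibrium.

(A, L, S): P1 can switch to B (3 → 5). Not NE.
(A, L, T): P1 can switch to B (0 → 1). Not NE.
(A, R, S): P1 can switch to B (-4 → 4). Not NE.
(A, R, T): P3 can switch to S (-5 → -4). Not NE.
(B, L, S): P3 can switch to T (-3 → 5). Not NE.
(B, L, T): P2 can switch to R (0 → 4). Not NE.
(B, R, S): P2 can switch to L (-3 → 5). Not NE.
(B, R, T): P1 can switch to A (-4 → -2). Not NE.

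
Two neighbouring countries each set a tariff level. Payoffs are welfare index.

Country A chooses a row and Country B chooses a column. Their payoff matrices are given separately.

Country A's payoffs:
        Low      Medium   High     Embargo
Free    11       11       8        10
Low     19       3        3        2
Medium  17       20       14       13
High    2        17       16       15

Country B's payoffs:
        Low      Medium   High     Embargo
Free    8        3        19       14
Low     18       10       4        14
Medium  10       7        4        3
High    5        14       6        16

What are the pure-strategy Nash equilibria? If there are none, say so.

Country A against Low: payoffs 11, 19, 17, 2 → best response Low.
Country A against Medium: payoffs 11, 3, 20, 17 → best response Medium.
Country A against High: payoffs 8, 3, 14, 16 → best response High.
Country A against Embargo: payoffs 10, 2, 13, 15 → best response High.
Country B against Free: payoffs 8, 3, 19, 14 → best response High.
Country B against Low: payoffs 18, 10, 4, 14 → best response Low.
Country B against Medium: payoffs 10, 7, 4, 3 → best response Low.
Country B against High: payoffs 5, 14, 6, 16 → best response Embargo.
Mutual best responses: (Low, Low); (High, Embargo).

Pure-strategy Nash equilibria: (Low, Low), (High, Embargo)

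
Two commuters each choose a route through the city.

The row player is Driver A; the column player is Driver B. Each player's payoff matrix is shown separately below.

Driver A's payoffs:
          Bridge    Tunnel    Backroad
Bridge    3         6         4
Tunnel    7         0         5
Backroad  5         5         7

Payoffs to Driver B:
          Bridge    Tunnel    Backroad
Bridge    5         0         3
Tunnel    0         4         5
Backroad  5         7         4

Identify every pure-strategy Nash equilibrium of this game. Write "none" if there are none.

Driver A against Bridge: payoffs 3, 7, 5 → best response Tunnel.
Driver A against Tunnel: payoffs 6, 0, 5 → best response Bridge.
Driver A against Backroad: payoffs 4, 5, 7 → best response Backroad.
Driver B against Bridge: payoffs 5, 0, 3 → best response Bridge.
Driver B against Tunnel: payoffs 0, 4, 5 → best response Backroad.
Driver B against Backroad: payoffs 5, 7, 4 → best response Tunnel.
No profile is a mutual best response for all players.

This game has no pure Nash equilibrium.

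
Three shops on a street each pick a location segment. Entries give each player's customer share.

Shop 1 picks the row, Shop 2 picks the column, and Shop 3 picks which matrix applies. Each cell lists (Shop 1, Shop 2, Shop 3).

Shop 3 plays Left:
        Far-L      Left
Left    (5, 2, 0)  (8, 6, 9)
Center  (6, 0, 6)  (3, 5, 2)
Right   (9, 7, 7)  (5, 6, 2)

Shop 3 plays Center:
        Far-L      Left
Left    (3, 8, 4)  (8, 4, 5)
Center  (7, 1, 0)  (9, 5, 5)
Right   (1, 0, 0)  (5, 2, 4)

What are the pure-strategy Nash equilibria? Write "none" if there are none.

Pure-strategy Nash equilibria: (Left, Left, Left), (Center, Left, Center), (Right, Far-L, Left)

Shop 1 against (Far-L, Left): payoffs 5, 6, 9 → best response Right.
Shop 1 against (Far-L, Center): payoffs 3, 7, 1 → best response Center.
Shop 1 against (Left, Left): payoffs 8, 3, 5 → best response Left.
Shop 1 against (Left, Center): payoffs 8, 9, 5 → best response Center.
Shop 2 against (Left, Left): payoffs 2, 6 → best response Left.
Shop 2 against (Left, Center): payoffs 8, 4 → best response Far-L.
Shop 2 against (Center, Left): payoffs 0, 5 → best response Left.
Shop 2 against (Center, Center): payoffs 1, 5 → best response Left.
Shop 2 against (Right, Left): payoffs 7, 6 → best response Far-L.
Shop 2 against (Right, Center): payoffs 0, 2 → best response Left.
Shop 3 against (Left, Far-L): payoffs 0, 4 → best response Center.
Shop 3 against (Left, Left): payoffs 9, 5 → best response Left.
Shop 3 against (Center, Far-L): payoffs 6, 0 → best response Left.
Shop 3 against (Center, Left): payoffs 2, 5 → best response Center.
Shop 3 against (Right, Far-L): payoffs 7, 0 → best response Left.
Shop 3 against (Right, Left): payoffs 2, 4 → best response Center.
Mutual best responses: (Left, Left, Left); (Center, Left, Center); (Right, Far-L, Left).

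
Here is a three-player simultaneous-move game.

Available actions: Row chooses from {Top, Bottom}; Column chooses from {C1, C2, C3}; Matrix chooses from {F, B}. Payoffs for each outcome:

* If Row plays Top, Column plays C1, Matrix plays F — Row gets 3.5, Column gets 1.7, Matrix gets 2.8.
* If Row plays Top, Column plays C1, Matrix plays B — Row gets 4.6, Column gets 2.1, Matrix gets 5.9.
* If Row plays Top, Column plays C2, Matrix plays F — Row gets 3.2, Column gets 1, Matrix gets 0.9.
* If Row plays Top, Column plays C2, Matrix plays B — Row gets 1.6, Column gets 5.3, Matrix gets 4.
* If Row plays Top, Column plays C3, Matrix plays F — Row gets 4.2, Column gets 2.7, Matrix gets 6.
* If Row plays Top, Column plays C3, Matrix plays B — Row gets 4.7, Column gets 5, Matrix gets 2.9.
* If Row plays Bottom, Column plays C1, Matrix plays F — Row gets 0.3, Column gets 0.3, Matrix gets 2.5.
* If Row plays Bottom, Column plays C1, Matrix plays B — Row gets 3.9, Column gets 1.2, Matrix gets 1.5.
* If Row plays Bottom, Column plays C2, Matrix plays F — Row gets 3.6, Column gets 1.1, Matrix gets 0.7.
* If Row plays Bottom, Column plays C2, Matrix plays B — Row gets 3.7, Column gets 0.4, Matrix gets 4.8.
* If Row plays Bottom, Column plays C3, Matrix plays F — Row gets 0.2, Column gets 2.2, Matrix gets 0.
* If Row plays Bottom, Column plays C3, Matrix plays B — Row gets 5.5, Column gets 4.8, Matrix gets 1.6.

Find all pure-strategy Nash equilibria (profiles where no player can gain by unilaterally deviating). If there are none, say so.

The pure Nash equilibria are (Top, C3, F); (Bottom, C3, B).

For each player, find the best response to each opponent profile; mutual best responses are the pure NE.
Row against (C1, F): payoffs 3.5, 0.3 → best response Top.
Row against (C1, B): payoffs 4.6, 3.9 → best response Top.
Row against (C2, F): payoffs 3.2, 3.6 → best response Bottom.
Row against (C2, B): payoffs 1.6, 3.7 → best response Bottom.
Row against (C3, F): payoffs 4.2, 0.2 → best response Top.
Row against (C3, B): payoffs 4.7, 5.5 → best response Bottom.
Column against (Top, F): payoffs 1.7, 1, 2.7 → best response C3.
Column against (Top, B): payoffs 2.1, 5.3, 5 → best response C2.
Column against (Bottom, F): payoffs 0.3, 1.1, 2.2 → best response C3.
Column against (Bottom, B): payoffs 1.2, 0.4, 4.8 → best response C3.
Matrix against (Top, C1): payoffs 2.8, 5.9 → best response B.
Matrix against (Top, C2): payoffs 0.9, 4 → best response B.
Matrix against (Top, C3): payoffs 6, 2.9 → best response F.
Matrix against (Bottom, C1): payoffs 2.5, 1.5 → best response F.
Matrix against (Bottom, C2): payoffs 0.7, 4.8 → best response B.
Matrix against (Bottom, C3): payoffs 0, 1.6 → best response B.
Mutual best responses: (Top, C3, F); (Bottom, C3, B).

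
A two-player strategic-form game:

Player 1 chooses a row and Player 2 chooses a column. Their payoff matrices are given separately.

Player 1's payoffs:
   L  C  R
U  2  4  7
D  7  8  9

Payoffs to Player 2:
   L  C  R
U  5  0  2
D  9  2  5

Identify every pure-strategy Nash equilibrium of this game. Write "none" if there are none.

(D, L)

For each player, find the best response to each opponent profile; mutual best responses are the pure NE.
Player 1 against L: payoffs 2, 7 → best response D.
Player 1 against C: payoffs 4, 8 → best response D.
Player 1 against R: payoffs 7, 9 → best response D.
Player 2 against U: payoffs 5, 0, 2 → best response L.
Player 2 against D: payoffs 9, 2, 5 → best response L.
Mutual best responses: (D, L).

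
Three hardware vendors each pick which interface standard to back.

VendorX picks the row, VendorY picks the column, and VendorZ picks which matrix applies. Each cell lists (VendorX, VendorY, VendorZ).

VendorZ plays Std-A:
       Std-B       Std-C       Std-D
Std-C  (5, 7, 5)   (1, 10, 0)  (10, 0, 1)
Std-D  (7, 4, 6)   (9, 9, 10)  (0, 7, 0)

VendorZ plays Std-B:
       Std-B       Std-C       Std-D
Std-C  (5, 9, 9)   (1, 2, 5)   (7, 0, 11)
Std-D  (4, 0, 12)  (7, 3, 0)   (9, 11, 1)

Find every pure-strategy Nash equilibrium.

(Std-C, Std-B, Std-B); (Std-D, Std-C, Std-A); (Std-D, Std-D, Std-B)

Mark each player's best response to every combination of opponents' strategies; a profile where every player is best-responding is a pure Nash equilibrium.
VendorX against (Std-B, Std-A): payoffs 5, 7 → best response Std-D.
VendorX against (Std-B, Std-B): payoffs 5, 4 → best response Std-C.
VendorX against (Std-C, Std-A): payoffs 1, 9 → best response Std-D.
VendorX against (Std-C, Std-B): payoffs 1, 7 → best response Std-D.
VendorX against (Std-D, Std-A): payoffs 10, 0 → best response Std-C.
VendorX against (Std-D, Std-B): payoffs 7, 9 → best response Std-D.
VendorY against (Std-C, Std-A): payoffs 7, 10, 0 → best response Std-C.
VendorY against (Std-C, Std-B): payoffs 9, 2, 0 → best response Std-B.
VendorY against (Std-D, Std-A): payoffs 4, 9, 7 → best response Std-C.
VendorY against (Std-D, Std-B): payoffs 0, 3, 11 → best response Std-D.
VendorZ against (Std-C, Std-B): payoffs 5, 9 → best response Std-B.
VendorZ against (Std-C, Std-C): payoffs 0, 5 → best response Std-B.
VendorZ against (Std-C, Std-D): payoffs 1, 11 → best response Std-B.
VendorZ against (Std-D, Std-B): payoffs 6, 12 → best response Std-B.
VendorZ against (Std-D, Std-C): payoffs 10, 0 → best response Std-A.
VendorZ against (Std-D, Std-D): payoffs 0, 1 → best response Std-B.
Mutual best responses: (Std-C, Std-B, Std-B); (Std-D, Std-C, Std-A); (Std-D, Std-D, Std-B).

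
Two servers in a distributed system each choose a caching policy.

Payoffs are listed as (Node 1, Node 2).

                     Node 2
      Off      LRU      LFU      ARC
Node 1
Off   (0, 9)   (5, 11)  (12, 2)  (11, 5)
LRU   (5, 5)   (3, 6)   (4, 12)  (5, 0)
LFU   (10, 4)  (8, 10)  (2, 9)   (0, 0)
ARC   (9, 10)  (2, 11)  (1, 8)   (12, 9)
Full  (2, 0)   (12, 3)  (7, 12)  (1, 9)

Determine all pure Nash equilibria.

This game has no pure Nash equilibrium.

Mark each player's best response to every combination of opponents' strategies; a profile where every player is best-responding is a pure Nash equilibrium.
Node 1 against Off: payoffs 0, 5, 10, 9, 2 → best response LFU.
Node 1 against LRU: payoffs 5, 3, 8, 2, 12 → best response Full.
Node 1 against LFU: payoffs 12, 4, 2, 1, 7 → best response Off.
Node 1 against ARC: payoffs 11, 5, 0, 12, 1 → best response ARC.
Node 2 against Off: payoffs 9, 11, 2, 5 → best response LRU.
Node 2 against LRU: payoffs 5, 6, 12, 0 → best response LFU.
Node 2 against LFU: payoffs 4, 10, 9, 0 → best response LRU.
Node 2 against ARC: payoffs 10, 11, 8, 9 → best response LRU.
Node 2 against Full: payoffs 0, 3, 12, 9 → best response LFU.
No profile is a mutual best response for all players.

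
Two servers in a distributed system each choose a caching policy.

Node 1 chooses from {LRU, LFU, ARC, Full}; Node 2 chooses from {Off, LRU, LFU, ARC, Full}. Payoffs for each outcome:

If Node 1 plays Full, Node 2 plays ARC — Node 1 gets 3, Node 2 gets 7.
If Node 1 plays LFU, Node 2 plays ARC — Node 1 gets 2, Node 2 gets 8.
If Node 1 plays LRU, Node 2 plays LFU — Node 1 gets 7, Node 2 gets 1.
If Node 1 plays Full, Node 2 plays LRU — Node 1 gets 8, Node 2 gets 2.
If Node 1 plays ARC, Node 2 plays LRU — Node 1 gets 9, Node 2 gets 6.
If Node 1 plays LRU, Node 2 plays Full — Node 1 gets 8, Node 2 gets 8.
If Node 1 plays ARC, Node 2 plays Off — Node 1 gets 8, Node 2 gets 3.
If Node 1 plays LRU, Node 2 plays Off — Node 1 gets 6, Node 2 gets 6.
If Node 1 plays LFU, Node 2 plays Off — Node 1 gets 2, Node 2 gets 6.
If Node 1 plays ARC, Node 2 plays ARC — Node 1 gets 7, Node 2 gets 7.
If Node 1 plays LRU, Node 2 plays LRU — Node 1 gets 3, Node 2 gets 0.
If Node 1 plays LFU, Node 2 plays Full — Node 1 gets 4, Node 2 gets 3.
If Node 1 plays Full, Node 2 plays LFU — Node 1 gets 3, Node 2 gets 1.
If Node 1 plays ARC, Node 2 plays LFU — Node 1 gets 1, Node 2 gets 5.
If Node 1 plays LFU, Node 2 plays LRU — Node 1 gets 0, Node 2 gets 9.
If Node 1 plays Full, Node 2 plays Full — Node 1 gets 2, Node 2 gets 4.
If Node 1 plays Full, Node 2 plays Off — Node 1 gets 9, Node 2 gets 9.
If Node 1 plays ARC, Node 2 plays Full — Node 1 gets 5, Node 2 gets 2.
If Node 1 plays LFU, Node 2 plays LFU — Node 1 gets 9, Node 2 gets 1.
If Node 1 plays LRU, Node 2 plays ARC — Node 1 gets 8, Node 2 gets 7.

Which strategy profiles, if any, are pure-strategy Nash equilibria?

Pure-strategy Nash equilibria: (LRU, Full); (Full, Off)

(LRU, Off): Node 1 can switch to ARC (6 → 8). Not NE.
(LRU, LRU): Node 1 can switch to ARC (3 → 9). Not NE.
(LRU, LFU): Node 1 can switch to LFU (7 → 9). Not NE.
(LRU, ARC): Node 2 can switch to Full (7 → 8). Not NE.
(LRU, Full): Node 1 gets 8, best alternative 5; Node 2 gets 8, best alternative 7. No profitable deviation — NE.
(LFU, Off): Node 1 can switch to LRU (2 → 6). Not NE.
(LFU, LRU): Node 1 can switch to LRU (0 → 3). Not NE.
(Full, Off): Node 1 gets 9, best alternative 8; Node 2 gets 9, best alternative 7. No profitable deviation — NE.
(The remaining 12 profiles each have a profitable deviation by the same check.)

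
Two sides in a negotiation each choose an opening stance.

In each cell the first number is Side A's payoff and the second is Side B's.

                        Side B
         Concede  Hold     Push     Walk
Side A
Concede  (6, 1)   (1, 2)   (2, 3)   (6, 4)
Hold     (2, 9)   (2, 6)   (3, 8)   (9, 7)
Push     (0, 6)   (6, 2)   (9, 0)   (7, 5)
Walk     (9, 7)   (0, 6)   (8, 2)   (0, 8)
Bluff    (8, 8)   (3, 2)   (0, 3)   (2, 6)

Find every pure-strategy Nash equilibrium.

Mark each player's best response to every combination of opponents' strategies; a profile where every player is best-responding is a pure Nash equilibrium.
Side A against Concede: payoffs 6, 2, 0, 9, 8 → best response Walk.
Side A against Hold: payoffs 1, 2, 6, 0, 3 → best response Push.
Side A against Push: payoffs 2, 3, 9, 8, 0 → best response Push.
Side A against Walk: payoffs 6, 9, 7, 0, 2 → best response Hold.
Side B against Concede: payoffs 1, 2, 3, 4 → best response Walk.
Side B against Hold: payoffs 9, 6, 8, 7 → best response Concede.
Side B against Push: payoffs 6, 2, 0, 5 → best response Concede.
Side B against Walk: payoffs 7, 6, 2, 8 → best response Walk.
Side B against Bluff: payoffs 8, 2, 3, 6 → best response Concede.
No profile is a mutual best response for all players.

none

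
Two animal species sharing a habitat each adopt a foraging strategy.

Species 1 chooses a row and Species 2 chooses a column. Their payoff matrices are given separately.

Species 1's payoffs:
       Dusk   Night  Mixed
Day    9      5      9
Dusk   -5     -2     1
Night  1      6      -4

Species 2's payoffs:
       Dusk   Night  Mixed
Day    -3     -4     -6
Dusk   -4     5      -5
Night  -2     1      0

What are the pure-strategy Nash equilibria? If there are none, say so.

(Day, Dusk) and (Night, Night)

(Day, Dusk): Species 1 gets 9, best alternative 1; Species 2 gets -3, best alternative -4. No profitable deviation — NE.
(Day, Night): Species 1 can switch to Night (5 → 6). Not NE.
(Day, Mixed): Species 2 can switch to Dusk (-6 → -3). Not NE.
(Dusk, Dusk): Species 1 can switch to Day (-5 → 9). Not NE.
(Dusk, Night): Species 1 can switch to Day (-2 → 5). Not NE.
(Dusk, Mixed): Species 1 can switch to Day (1 → 9). Not NE.
(Night, Dusk): Species 1 can switch to Day (1 → 9). Not NE.
(Night, Night): Species 1 gets 6, best alternative 5; Species 2 gets 1, best alternative 0. No profitable deviation — NE.
(Night, Mixed): Species 1 can switch to Day (-4 → 9). Not NE.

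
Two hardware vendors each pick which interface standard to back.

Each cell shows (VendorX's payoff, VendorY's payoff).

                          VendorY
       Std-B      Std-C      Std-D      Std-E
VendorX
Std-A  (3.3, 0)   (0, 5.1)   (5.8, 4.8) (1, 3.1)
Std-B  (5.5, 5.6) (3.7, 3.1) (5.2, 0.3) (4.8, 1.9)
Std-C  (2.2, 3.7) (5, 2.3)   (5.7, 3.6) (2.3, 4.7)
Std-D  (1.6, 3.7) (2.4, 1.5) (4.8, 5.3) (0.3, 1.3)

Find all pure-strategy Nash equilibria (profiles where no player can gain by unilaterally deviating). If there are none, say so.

(Std-A, Std-B): VendorX can switch to Std-B (3.3 → 5.5). Not NE.
(Std-A, Std-C): VendorX can switch to Std-B (0 → 3.7). Not NE.
(Std-A, Std-D): VendorY can switch to Std-C (4.8 → 5.1). Not NE.
(Std-A, Std-E): VendorX can switch to Std-B (1 → 4.8). Not NE.
(Std-B, Std-B): VendorX gets 5.5, best alternative 3.3; VendorY gets 5.6, best alternative 3.1. No profitable deviation — NE.
(Std-B, Std-C): VendorX can switch to Std-C (3.7 → 5). Not NE.
(Std-B, Std-D): VendorX can switch to Std-A (5.2 → 5.8). Not NE.
(The remaining 9 profiles each have a profitable deviation by the same check.)

The unique pure-strategy Nash equilibrium is (Std-B, Std-B).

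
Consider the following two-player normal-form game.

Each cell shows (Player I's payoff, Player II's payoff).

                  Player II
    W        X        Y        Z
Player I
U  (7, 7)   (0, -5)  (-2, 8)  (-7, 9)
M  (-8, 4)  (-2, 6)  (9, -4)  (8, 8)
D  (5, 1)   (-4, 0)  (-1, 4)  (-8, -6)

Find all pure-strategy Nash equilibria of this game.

(U, W): Player II can switch to Y (7 → 8). Not NE.
(U, X): Player II can switch to W (-5 → 7). Not NE.
(U, Y): Player I can switch to M (-2 → 9). Not NE.
(U, Z): Player I can switch to M (-7 → 8). Not NE.
(M, W): Player I can switch to U (-8 → 7). Not NE.
(M, X): Player I can switch to U (-2 → 0). Not NE.
(M, Z): Player I gets 8, best alternative -7; Player II gets 8, best alternative 6. No profitable deviation — NE.
(The remaining 5 profiles each have a profitable deviation by the same check.)

The unique pure-strategy Nash equilibrium is (M, Z).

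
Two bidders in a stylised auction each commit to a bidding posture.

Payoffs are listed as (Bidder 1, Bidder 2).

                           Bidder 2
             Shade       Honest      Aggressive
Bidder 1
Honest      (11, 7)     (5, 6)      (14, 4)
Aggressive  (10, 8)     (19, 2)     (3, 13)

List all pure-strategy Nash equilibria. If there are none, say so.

The unique pure-strategy Nash equilibrium is (Honest, Shade).

(Honest, Shade): Bidder 1 gets 11, best alternative 10; Bidder 2 gets 7, best alternative 6. No profitable deviation — NE.
(Honest, Honest): Bidder 1 can switch to Aggressive (5 → 19). Not NE.
(Honest, Aggressive): Bidder 2 can switch to Shade (4 → 7). Not NE.
(Aggressive, Shade): Bidder 1 can switch to Honest (10 → 11). Not NE.
(Aggressive, Honest): Bidder 2 can switch to Shade (2 → 8). Not NE.
(Aggressive, Aggressive): Bidder 1 can switch to Honest (3 → 14). Not NE.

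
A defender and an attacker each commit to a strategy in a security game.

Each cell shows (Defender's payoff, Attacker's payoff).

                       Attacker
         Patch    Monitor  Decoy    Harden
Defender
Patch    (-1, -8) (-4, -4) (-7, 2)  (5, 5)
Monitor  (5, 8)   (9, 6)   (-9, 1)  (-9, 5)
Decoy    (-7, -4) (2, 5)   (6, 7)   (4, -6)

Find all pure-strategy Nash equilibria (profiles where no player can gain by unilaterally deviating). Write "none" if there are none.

Mark each player's best response to every combination of opponents' strategies; a profile where every player is best-responding is a pure Nash equilibrium.
Defender against Patch: payoffs -1, 5, -7 → best response Monitor.
Defender against Monitor: payoffs -4, 9, 2 → best response Monitor.
Defender against Decoy: payoffs -7, -9, 6 → best response Decoy.
Defender against Harden: payoffs 5, -9, 4 → best response Patch.
Attacker against Patch: payoffs -8, -4, 2, 5 → best response Harden.
Attacker against Monitor: payoffs 8, 6, 1, 5 → best response Patch.
Attacker against Decoy: payoffs -4, 5, 7, -6 → best response Decoy.
Mutual best responses: (Patch, Harden); (Monitor, Patch); (Decoy, Decoy).

The pure Nash equilibria are (Patch, Harden), (Monitor, Patch), (Decoy, Decoy).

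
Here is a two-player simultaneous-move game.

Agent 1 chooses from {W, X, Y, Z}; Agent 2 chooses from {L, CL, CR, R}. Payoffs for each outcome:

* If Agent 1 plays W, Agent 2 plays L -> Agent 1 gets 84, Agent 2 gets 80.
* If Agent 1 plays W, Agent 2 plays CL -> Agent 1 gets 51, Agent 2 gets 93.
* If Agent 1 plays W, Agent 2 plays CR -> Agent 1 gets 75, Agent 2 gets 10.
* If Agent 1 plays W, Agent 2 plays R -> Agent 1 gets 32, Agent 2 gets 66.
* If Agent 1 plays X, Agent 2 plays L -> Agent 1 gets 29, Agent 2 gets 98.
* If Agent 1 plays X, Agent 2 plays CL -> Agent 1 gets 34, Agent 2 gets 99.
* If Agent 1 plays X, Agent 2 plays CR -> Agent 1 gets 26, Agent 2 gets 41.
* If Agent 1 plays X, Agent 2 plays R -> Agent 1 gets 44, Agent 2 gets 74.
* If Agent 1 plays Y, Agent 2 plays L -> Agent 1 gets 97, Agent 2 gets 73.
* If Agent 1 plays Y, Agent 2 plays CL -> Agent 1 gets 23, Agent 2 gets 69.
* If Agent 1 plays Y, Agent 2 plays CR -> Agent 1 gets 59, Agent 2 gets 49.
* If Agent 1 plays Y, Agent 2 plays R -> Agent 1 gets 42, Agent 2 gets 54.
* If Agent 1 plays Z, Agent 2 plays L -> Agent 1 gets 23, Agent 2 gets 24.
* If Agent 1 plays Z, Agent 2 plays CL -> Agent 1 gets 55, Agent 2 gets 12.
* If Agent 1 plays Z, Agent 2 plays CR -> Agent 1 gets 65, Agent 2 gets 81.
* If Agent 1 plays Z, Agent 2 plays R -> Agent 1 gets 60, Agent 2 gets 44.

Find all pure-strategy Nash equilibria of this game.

The unique pure-strategy Nash equilibrium is (Y, L).

Agent 1 against L: payoffs 84, 29, 97, 23 → best response Y.
Agent 1 against CL: payoffs 51, 34, 23, 55 → best response Z.
Agent 1 against CR: payoffs 75, 26, 59, 65 → best response W.
Agent 1 against R: payoffs 32, 44, 42, 60 → best response Z.
Agent 2 against W: payoffs 80, 93, 10, 66 → best response CL.
Agent 2 against X: payoffs 98, 99, 41, 74 → best response CL.
Agent 2 against Y: payoffs 73, 69, 49, 54 → best response L.
Agent 2 against Z: payoffs 24, 12, 81, 44 → best response CR.
Mutual best responses: (Y, L).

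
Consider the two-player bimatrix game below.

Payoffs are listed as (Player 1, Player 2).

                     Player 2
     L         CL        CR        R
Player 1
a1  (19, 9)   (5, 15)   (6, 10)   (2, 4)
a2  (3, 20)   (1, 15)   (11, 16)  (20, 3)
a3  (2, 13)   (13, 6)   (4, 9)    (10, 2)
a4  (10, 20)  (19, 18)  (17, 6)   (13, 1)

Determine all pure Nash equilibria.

(a1, L): Player 2 can switch to CL (9 → 15). Not NE.
(a1, CL): Player 1 can switch to a3 (5 → 13). Not NE.
(a1, CR): Player 1 can switch to a2 (6 → 11). Not NE.
(a1, R): Player 1 can switch to a2 (2 → 20). Not NE.
(a2, L): Player 1 can switch to a1 (3 → 19). Not NE.
(a2, CL): Player 1 can switch to a1 (1 → 5). Not NE.
(a2, CR): Player 1 can switch to a4 (11 → 17). Not NE.
(a2, R): Player 2 can switch to L (3 → 20). Not NE.
(a3, L): Player 1 can switch to a1 (2 → 19). Not NE.
(a3, CL): Player 1 can switch to a4 (13 → 19). Not NE.
(a3, CR): Player 1 can switch to a1 (4 → 6). Not NE.
(a3, R): Player 1 can switch to a2 (10 → 20). Not NE.
(The remaining 4 profiles each have a profitable deviation by the same check.)

This game has no pure Nash equilibrium.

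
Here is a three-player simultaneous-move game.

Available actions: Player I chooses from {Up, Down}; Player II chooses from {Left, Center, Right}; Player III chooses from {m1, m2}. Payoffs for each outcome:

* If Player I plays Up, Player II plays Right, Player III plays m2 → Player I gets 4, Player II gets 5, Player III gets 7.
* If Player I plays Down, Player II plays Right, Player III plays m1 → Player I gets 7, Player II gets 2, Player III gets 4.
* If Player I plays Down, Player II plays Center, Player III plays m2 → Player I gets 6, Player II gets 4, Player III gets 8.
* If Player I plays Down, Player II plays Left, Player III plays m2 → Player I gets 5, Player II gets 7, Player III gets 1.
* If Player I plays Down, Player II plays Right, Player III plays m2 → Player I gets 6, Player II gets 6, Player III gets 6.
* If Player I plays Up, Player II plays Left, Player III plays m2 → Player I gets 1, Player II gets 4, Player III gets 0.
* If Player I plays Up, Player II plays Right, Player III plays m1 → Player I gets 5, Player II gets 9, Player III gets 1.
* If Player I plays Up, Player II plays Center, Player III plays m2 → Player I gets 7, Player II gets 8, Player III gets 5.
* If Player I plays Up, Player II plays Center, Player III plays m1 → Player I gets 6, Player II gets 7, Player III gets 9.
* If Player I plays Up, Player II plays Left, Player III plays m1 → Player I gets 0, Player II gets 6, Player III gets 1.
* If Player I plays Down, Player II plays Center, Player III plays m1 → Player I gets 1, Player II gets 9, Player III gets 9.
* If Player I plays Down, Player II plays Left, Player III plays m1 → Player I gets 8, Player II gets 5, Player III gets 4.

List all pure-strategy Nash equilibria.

(Up, Left, m1): Player I can switch to Down (0 → 8). Not NE.
(Up, Left, m2): Player I can switch to Down (1 → 5). Not NE.
(Up, Center, m1): Player II can switch to Right (7 → 9). Not NE.
(Up, Center, m2): Player III can switch to m1 (5 → 9). Not NE.
(Up, Right, m1): Player I can switch to Down (5 → 7). Not NE.
(Up, Right, m2): Player I can switch to Down (4 → 6). Not NE.
(The remaining 6 profiles each have a profitable deviation by the same check.)

This game has no pure Nash equilibrium.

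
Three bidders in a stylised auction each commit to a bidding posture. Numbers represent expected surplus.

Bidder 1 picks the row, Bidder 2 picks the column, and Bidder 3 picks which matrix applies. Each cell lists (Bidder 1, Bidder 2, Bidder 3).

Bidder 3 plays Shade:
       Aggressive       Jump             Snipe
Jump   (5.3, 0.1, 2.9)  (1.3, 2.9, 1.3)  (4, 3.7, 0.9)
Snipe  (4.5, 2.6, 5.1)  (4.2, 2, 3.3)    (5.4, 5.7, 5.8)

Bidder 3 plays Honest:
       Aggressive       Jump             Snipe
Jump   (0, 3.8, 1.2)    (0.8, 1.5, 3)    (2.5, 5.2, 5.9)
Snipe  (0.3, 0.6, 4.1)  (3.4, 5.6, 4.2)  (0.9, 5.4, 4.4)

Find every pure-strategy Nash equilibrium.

(Jump, Snipe, Honest); (Snipe, Jump, Honest); (Snipe, Snipe, Shade)

(Jump, Aggressive, Shade): Bidder 2 can switch to Jump (0.1 → 2.9). Not NE.
(Jump, Aggressive, Honest): Bidder 1 can switch to Snipe (0 → 0.3). Not NE.
(Jump, Jump, Shade): Bidder 1 can switch to Snipe (1.3 → 4.2). Not NE.
(Jump, Jump, Honest): Bidder 1 can switch to Snipe (0.8 → 3.4). Not NE.
(Jump, Snipe, Shade): Bidder 1 can switch to Snipe (4 → 5.4). Not NE.
(Jump, Snipe, Honest): Bidder 1 gets 2.5, best alternative 0.9; Bidder 2 gets 5.2, best alternative 3.8; Bidder 3 gets 5.9, best alternative 0.9. No profitable deviation — NE.
(Snipe, Aggressive, Shade): Bidder 1 can switch to Jump (4.5 → 5.3). Not NE.
(Snipe, Jump, Honest): Bidder 1 gets 3.4, best alternative 0.8; Bidder 2 gets 5.6, best alternative 5.4; Bidder 3 gets 4.2, best alternative 3.3. No profitable deviation — NE.
(Snipe, Snipe, Shade): Bidder 1 gets 5.4, best alternative 4; Bidder 2 gets 5.7, best alternative 2.6; Bidder 3 gets 5.8, best alternative 4.4. No profitable deviation — NE.
(The remaining 3 profiles each have a profitable deviation by the same check.)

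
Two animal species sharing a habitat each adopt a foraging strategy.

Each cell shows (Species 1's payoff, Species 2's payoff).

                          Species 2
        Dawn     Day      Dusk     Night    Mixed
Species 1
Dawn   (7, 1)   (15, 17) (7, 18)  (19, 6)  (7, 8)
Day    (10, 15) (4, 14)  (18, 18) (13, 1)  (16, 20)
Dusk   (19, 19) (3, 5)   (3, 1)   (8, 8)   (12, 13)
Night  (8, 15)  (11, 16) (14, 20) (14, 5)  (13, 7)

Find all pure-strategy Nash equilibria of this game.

Species 1 against Dawn: payoffs 7, 10, 19, 8 → best response Dusk.
Species 1 against Day: payoffs 15, 4, 3, 11 → best response Dawn.
Species 1 against Dusk: payoffs 7, 18, 3, 14 → best response Day.
Species 1 against Night: payoffs 19, 13, 8, 14 → best response Dawn.
Species 1 against Mixed: payoffs 7, 16, 12, 13 → best response Day.
Species 2 against Dawn: payoffs 1, 17, 18, 6, 8 → best response Dusk.
Species 2 against Day: payoffs 15, 14, 18, 1, 20 → best response Mixed.
Species 2 against Dusk: payoffs 19, 5, 1, 8, 13 → best response Dawn.
Species 2 against Night: payoffs 15, 16, 20, 5, 7 → best response Dusk.
Mutual best responses: (Day, Mixed); (Dusk, Dawn).

(Day, Mixed); (Dusk, Dawn)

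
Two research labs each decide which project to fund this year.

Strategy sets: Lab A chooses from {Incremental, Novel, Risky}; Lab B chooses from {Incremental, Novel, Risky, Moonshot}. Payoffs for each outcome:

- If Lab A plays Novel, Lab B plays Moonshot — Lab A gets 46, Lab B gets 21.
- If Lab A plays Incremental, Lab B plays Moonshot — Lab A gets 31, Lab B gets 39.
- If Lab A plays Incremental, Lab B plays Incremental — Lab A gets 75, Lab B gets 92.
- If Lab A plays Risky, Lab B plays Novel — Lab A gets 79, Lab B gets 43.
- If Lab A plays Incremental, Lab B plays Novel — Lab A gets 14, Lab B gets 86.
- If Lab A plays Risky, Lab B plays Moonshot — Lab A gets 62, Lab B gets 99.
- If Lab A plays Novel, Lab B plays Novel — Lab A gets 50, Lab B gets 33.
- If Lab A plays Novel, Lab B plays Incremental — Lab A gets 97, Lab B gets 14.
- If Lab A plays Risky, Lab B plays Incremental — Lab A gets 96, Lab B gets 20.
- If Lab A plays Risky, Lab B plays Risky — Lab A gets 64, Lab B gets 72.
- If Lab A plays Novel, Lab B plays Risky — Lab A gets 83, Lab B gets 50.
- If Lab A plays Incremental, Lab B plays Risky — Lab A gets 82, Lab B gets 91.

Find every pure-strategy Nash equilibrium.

Pure-strategy Nash equilibria: (Novel, Risky); (Risky, Moonshot)

Lab A against Incremental: payoffs 75, 97, 96 → best response Novel.
Lab A against Novel: payoffs 14, 50, 79 → best response Risky.
Lab A against Risky: payoffs 82, 83, 64 → best response Novel.
Lab A against Moonshot: payoffs 31, 46, 62 → best response Risky.
Lab B against Incremental: payoffs 92, 86, 91, 39 → best response Incremental.
Lab B against Novel: payoffs 14, 33, 50, 21 → best response Risky.
Lab B against Risky: payoffs 20, 43, 72, 99 → best response Moonshot.
Mutual best responses: (Novel, Risky); (Risky, Moonshot).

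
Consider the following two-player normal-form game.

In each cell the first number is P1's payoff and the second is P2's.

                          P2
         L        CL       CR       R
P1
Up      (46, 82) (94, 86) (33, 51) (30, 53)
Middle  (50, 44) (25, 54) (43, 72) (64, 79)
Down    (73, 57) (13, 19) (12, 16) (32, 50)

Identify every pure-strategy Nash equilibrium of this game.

Mark each player's best response to every combination of opponents' strategies; a profile where every player is best-responding is a pure Nash equilibrium.
P1 against L: payoffs 46, 50, 73 → best response Down.
P1 against CL: payoffs 94, 25, 13 → best response Up.
P1 against CR: payoffs 33, 43, 12 → best response Middle.
P1 against R: payoffs 30, 64, 32 → best response Middle.
P2 against Up: payoffs 82, 86, 51, 53 → best response CL.
P2 against Middle: payoffs 44, 54, 72, 79 → best response R.
P2 against Down: payoffs 57, 19, 16, 50 → best response L.
Mutual best responses: (Up, CL); (Middle, R); (Down, L).

The pure Nash equilibria are (Up, CL) and (Middle, R) and (Down, L).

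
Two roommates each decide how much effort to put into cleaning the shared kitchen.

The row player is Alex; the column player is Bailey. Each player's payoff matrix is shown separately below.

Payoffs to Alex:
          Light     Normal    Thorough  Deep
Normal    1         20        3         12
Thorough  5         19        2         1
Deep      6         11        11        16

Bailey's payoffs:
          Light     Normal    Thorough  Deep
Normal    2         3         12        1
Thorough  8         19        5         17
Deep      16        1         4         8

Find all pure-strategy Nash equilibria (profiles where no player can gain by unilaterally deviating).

(Deep, Light)

Mark each player's best response to every combination of opponents' strategies; a profile where every player is best-responding is a pure Nash equilibrium.
Alex against Light: payoffs 1, 5, 6 → best response Deep.
Alex against Normal: payoffs 20, 19, 11 → best response Normal.
Alex against Thorough: payoffs 3, 2, 11 → best response Deep.
Alex against Deep: payoffs 12, 1, 16 → best response Deep.
Bailey against Normal: payoffs 2, 3, 12, 1 → best response Thorough.
Bailey against Thorough: payoffs 8, 19, 5, 17 → best response Normal.
Bailey against Deep: payoffs 16, 1, 4, 8 → best response Light.
Mutual best responses: (Deep, Light).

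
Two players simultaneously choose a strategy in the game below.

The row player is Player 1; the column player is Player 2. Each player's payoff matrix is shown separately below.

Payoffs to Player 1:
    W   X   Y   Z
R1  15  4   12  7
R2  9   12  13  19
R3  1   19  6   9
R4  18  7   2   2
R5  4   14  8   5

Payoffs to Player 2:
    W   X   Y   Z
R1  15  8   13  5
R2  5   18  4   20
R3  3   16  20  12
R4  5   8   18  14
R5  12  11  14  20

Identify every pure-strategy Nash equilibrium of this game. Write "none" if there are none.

Mark each player's best response to every combination of opponents' strategies; a profile where every player is best-responding is a pure Nash equilibrium.
Player 1 against W: payoffs 15, 9, 1, 18, 4 → best response R4.
Player 1 against X: payoffs 4, 12, 19, 7, 14 → best response R3.
Player 1 against Y: payoffs 12, 13, 6, 2, 8 → best response R2.
Player 1 against Z: payoffs 7, 19, 9, 2, 5 → best response R2.
Player 2 against R1: payoffs 15, 8, 13, 5 → best response W.
Player 2 against R2: payoffs 5, 18, 4, 20 → best response Z.
Player 2 against R3: payoffs 3, 16, 20, 12 → best response Y.
Player 2 against R4: payoffs 5, 8, 18, 14 → best response Y.
Player 2 against R5: payoffs 12, 11, 14, 20 → best response Z.
Mutual best responses: (R2, Z).

(R2, Z)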